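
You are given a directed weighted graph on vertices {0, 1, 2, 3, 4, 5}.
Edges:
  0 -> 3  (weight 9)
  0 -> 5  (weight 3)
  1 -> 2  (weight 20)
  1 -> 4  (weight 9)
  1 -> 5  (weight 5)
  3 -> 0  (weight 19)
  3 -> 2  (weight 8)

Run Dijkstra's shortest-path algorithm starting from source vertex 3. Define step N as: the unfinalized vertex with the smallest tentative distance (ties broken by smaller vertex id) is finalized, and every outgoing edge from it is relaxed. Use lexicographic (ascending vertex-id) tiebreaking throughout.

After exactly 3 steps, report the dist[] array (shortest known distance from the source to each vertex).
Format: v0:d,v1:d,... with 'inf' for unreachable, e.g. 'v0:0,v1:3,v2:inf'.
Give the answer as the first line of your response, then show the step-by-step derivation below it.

v0:19,v1:inf,v2:8,v3:0,v4:inf,v5:22

step 1: dist = v0:19,v1:inf,v2:8,v3:0,v4:inf,v5:inf
step 2: dist = v0:19,v1:inf,v2:8,v3:0,v4:inf,v5:inf
step 3: dist = v0:19,v1:inf,v2:8,v3:0,v4:inf,v5:22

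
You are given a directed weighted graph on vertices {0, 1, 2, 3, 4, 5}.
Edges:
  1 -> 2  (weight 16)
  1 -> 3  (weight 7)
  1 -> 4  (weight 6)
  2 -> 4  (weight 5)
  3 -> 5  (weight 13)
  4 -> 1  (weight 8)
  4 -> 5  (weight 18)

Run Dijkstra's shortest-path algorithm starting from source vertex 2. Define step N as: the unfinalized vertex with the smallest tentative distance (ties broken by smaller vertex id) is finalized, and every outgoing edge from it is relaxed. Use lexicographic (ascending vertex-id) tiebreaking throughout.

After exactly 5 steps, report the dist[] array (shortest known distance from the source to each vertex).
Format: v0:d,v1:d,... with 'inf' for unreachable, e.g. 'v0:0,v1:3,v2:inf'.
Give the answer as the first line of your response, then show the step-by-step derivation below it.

v0:inf,v1:13,v2:0,v3:20,v4:5,v5:23

step 1: dist = v0:inf,v1:inf,v2:0,v3:inf,v4:5,v5:inf
step 2: dist = v0:inf,v1:13,v2:0,v3:inf,v4:5,v5:23
step 3: dist = v0:inf,v1:13,v2:0,v3:20,v4:5,v5:23
step 4: dist = v0:inf,v1:13,v2:0,v3:20,v4:5,v5:23
step 5: dist = v0:inf,v1:13,v2:0,v3:20,v4:5,v5:23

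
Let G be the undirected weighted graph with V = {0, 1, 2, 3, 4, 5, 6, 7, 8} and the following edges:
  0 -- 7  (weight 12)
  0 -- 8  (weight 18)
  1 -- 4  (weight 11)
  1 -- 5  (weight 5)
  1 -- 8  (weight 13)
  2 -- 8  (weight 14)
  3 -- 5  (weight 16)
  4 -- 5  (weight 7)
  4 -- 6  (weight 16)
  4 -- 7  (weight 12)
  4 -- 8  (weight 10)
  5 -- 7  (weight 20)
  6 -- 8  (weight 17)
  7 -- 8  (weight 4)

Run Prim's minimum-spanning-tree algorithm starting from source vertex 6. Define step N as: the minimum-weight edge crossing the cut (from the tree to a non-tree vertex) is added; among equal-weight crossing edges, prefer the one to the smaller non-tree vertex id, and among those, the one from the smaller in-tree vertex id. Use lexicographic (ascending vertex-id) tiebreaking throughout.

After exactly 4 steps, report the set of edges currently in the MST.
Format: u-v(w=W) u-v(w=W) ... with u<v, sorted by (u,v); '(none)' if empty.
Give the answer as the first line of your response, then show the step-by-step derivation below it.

1-5(w=5) 4-5(w=7) 4-6(w=16) 4-8(w=10)

step 1: add edge 4-6 (w=16); MST = {4-6(w=16)}
step 2: add edge 4-5 (w=7); MST = {4-5(w=7) 4-6(w=16)}
step 3: add edge 1-5 (w=5); MST = {1-5(w=5) 4-5(w=7) 4-6(w=16)}
step 4: add edge 4-8 (w=10); MST = {1-5(w=5) 4-5(w=7) 4-6(w=16) 4-8(w=10)}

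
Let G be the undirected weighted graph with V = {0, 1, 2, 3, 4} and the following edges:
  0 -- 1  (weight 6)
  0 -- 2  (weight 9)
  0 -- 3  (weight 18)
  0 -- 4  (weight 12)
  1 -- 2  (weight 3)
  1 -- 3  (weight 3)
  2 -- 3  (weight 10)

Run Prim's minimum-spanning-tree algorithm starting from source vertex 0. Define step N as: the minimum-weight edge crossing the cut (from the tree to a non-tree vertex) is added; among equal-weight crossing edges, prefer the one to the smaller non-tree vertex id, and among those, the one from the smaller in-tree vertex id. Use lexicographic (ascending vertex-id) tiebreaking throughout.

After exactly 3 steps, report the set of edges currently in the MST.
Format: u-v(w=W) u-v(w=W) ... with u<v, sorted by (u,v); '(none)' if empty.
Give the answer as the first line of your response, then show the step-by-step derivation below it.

0-1(w=6) 1-2(w=3) 1-3(w=3)

step 1: add edge 0-1 (w=6); MST = {0-1(w=6)}
step 2: add edge 1-2 (w=3); MST = {0-1(w=6) 1-2(w=3)}
step 3: add edge 1-3 (w=3); MST = {0-1(w=6) 1-2(w=3) 1-3(w=3)}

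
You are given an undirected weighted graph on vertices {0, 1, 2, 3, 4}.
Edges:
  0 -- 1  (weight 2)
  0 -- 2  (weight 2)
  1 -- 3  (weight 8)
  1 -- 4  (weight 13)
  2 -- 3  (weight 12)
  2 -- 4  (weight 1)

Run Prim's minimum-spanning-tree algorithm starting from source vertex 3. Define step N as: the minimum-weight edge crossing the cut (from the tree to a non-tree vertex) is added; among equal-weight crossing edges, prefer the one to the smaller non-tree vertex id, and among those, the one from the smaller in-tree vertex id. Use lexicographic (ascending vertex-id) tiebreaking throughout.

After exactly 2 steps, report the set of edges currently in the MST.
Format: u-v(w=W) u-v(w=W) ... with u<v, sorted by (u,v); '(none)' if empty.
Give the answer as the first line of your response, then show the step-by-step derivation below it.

0-1(w=2) 1-3(w=8)

step 1: add edge 1-3 (w=8); MST = {1-3(w=8)}
step 2: add edge 0-1 (w=2); MST = {0-1(w=2) 1-3(w=8)}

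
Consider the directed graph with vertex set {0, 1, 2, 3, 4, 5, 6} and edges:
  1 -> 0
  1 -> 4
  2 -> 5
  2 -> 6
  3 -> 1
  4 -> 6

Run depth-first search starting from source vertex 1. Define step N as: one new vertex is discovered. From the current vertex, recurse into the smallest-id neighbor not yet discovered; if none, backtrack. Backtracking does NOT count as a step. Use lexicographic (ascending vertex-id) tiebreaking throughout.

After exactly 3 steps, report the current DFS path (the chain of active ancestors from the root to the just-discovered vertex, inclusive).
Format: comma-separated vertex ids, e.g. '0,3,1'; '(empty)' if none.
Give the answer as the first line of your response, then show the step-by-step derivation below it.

1,4

step 1: discover 1; path=1; order=1
step 2: discover 0; path=1>0; order=1,0
step 3: discover 4; path=1>4; order=1,0,4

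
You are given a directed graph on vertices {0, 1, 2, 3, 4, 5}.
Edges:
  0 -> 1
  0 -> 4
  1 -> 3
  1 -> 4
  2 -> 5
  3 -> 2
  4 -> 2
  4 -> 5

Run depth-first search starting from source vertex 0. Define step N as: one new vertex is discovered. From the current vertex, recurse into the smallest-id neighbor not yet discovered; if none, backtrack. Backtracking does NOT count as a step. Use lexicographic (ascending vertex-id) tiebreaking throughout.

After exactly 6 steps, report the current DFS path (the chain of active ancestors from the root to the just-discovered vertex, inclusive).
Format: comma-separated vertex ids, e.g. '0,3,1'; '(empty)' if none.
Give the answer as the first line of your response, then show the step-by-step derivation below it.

0,1,4

step 1: discover 0; path=0; order=0
step 2: discover 1; path=0>1; order=0,1
step 3: discover 3; path=0>1>3; order=0,1,3
step 4: discover 2; path=0>1>3>2; order=0,1,3,2
step 5: discover 5; path=0>1>3>2>5; order=0,1,3,2,5
step 6: discover 4; path=0>1>4; order=0,1,3,2,5,4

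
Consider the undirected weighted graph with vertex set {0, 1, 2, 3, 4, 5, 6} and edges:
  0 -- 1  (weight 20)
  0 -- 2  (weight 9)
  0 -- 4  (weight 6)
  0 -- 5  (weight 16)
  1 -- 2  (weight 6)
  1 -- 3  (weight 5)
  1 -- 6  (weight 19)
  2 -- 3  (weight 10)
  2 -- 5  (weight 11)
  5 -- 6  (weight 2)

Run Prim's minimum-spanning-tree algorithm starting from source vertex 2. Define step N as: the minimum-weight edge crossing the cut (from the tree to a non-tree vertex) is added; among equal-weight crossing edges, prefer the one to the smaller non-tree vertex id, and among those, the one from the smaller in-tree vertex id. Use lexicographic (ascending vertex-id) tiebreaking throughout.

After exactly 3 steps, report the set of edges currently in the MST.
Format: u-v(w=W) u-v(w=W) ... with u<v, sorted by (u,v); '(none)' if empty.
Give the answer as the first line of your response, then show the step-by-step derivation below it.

0-2(w=9) 1-2(w=6) 1-3(w=5)

step 1: add edge 1-2 (w=6); MST = {1-2(w=6)}
step 2: add edge 1-3 (w=5); MST = {1-2(w=6) 1-3(w=5)}
step 3: add edge 0-2 (w=9); MST = {0-2(w=9) 1-2(w=6) 1-3(w=5)}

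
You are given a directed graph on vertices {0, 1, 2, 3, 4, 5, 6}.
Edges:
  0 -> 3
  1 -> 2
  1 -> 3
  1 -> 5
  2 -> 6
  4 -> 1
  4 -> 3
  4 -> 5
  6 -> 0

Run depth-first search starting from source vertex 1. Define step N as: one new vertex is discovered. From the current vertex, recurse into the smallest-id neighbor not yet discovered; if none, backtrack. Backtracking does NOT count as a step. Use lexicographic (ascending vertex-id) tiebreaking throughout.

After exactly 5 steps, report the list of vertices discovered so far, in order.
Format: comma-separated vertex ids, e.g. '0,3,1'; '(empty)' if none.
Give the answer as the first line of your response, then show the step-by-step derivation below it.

1,2,6,0,3

step 1: discover 1; path=1; order=1
step 2: discover 2; path=1>2; order=1,2
step 3: discover 6; path=1>2>6; order=1,2,6
step 4: discover 0; path=1>2>6>0; order=1,2,6,0
step 5: discover 3; path=1>2>6>0>3; order=1,2,6,0,3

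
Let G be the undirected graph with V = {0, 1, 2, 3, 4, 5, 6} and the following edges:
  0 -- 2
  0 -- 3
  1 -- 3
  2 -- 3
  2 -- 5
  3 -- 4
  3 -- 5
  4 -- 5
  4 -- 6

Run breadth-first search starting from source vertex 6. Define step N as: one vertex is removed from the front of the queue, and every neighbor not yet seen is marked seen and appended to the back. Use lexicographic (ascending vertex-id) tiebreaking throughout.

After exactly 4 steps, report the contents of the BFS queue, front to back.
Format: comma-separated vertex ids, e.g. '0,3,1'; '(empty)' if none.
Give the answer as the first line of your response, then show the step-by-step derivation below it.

0,1,2

step 1: dequeue 6; queue=[4]; order=6
step 2: dequeue 4; queue=[3,5]; order=6,4
step 3: dequeue 3; queue=[5,0,1,2]; order=6,4,3
step 4: dequeue 5; queue=[0,1,2]; order=6,4,3,5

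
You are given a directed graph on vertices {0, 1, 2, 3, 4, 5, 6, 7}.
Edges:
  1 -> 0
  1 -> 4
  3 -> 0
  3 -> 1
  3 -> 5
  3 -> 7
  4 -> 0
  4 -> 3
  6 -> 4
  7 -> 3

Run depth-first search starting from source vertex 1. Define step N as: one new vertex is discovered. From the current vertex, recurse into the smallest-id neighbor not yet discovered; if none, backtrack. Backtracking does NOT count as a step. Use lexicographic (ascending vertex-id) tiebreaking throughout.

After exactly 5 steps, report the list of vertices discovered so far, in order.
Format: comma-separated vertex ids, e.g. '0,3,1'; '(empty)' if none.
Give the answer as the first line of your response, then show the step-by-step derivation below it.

1,0,4,3,5

step 1: discover 1; path=1; order=1
step 2: discover 0; path=1>0; order=1,0
step 3: discover 4; path=1>4; order=1,0,4
step 4: discover 3; path=1>4>3; order=1,0,4,3
step 5: discover 5; path=1>4>3>5; order=1,0,4,3,5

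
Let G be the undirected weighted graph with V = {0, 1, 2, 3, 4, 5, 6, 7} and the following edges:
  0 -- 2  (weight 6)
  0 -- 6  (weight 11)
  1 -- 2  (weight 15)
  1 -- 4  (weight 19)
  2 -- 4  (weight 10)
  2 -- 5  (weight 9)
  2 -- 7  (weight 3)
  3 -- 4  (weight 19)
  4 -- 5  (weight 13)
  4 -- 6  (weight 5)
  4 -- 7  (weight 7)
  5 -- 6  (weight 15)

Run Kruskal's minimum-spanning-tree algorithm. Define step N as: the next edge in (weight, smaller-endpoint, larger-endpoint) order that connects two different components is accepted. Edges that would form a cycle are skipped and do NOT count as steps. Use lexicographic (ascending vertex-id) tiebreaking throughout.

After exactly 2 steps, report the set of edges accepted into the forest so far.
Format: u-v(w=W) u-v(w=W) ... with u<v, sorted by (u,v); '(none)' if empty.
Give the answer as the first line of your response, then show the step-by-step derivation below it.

2-7(w=3) 4-6(w=5)

step 1: add edge 2-7 (w=3); MST = {2-7(w=3)}
step 2: add edge 4-6 (w=5); MST = {2-7(w=3) 4-6(w=5)}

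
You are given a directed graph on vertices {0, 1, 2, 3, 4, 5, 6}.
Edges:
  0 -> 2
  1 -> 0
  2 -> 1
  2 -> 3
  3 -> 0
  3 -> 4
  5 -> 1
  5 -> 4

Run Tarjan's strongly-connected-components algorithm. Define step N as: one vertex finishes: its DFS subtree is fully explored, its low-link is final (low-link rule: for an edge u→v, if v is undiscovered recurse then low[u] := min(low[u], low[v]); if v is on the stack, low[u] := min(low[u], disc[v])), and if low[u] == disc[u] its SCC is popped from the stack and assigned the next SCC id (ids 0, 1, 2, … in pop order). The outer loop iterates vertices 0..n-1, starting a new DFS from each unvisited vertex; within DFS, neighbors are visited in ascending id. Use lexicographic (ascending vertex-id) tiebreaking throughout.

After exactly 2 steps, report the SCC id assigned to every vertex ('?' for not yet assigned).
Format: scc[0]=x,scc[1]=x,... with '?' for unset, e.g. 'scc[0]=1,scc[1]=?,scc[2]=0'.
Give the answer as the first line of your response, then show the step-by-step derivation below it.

scc[0]=?,scc[1]=?,scc[2]=?,scc[3]=?,scc[4]=0,scc[5]=?,scc[6]=?

step 1: low=(low[0]=0,low[1]=0,low[2]=1,low[3]=?,low[4]=?,low[5]=?,low[6]=?); scc=(scc[0]=?,scc[1]=?,scc[2]=?,scc[3]=?,scc[4]=?,scc[5]=?,scc[6]=?)
step 2: low=(low[0]=0,low[1]=0,low[2]=0,low[3]=0,low[4]=4,low[5]=?,low[6]=?); scc=(scc[0]=?,scc[1]=?,scc[2]=?,scc[3]=?,scc[4]=0,scc[5]=?,scc[6]=?)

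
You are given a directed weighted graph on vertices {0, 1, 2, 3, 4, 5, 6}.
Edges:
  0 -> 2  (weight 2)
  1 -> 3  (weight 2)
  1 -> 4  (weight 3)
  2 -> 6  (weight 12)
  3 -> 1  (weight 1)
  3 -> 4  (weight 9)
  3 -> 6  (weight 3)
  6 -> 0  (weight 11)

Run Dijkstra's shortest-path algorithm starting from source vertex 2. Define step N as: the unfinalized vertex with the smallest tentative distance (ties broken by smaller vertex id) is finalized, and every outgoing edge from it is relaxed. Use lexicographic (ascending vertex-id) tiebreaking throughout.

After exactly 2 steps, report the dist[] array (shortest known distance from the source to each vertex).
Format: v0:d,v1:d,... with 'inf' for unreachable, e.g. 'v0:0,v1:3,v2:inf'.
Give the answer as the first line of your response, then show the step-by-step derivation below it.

v0:23,v1:inf,v2:0,v3:inf,v4:inf,v5:inf,v6:12

step 1: dist = v0:inf,v1:inf,v2:0,v3:inf,v4:inf,v5:inf,v6:12
step 2: dist = v0:23,v1:inf,v2:0,v3:inf,v4:inf,v5:inf,v6:12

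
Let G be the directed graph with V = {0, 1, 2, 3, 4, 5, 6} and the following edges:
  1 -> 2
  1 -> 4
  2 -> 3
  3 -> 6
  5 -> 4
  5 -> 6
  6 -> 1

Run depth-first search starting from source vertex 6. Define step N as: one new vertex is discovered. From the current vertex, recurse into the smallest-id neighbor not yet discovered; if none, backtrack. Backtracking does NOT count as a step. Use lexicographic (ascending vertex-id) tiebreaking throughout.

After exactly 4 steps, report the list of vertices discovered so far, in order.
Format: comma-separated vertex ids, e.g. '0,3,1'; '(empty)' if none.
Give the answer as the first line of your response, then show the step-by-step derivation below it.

6,1,2,3

step 1: discover 6; path=6; order=6
step 2: discover 1; path=6>1; order=6,1
step 3: discover 2; path=6>1>2; order=6,1,2
step 4: discover 3; path=6>1>2>3; order=6,1,2,3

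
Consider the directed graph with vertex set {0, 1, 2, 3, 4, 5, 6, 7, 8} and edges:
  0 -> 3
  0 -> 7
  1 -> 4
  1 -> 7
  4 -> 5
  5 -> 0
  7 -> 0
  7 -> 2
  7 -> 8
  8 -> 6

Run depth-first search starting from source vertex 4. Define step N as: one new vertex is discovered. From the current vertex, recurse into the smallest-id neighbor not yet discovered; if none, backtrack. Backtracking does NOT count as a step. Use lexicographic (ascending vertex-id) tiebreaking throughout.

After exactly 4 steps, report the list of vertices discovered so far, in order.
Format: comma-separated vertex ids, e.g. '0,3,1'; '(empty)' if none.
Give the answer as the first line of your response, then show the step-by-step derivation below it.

4,5,0,3

step 1: discover 4; path=4; order=4
step 2: discover 5; path=4>5; order=4,5
step 3: discover 0; path=4>5>0; order=4,5,0
step 4: discover 3; path=4>5>0>3; order=4,5,0,3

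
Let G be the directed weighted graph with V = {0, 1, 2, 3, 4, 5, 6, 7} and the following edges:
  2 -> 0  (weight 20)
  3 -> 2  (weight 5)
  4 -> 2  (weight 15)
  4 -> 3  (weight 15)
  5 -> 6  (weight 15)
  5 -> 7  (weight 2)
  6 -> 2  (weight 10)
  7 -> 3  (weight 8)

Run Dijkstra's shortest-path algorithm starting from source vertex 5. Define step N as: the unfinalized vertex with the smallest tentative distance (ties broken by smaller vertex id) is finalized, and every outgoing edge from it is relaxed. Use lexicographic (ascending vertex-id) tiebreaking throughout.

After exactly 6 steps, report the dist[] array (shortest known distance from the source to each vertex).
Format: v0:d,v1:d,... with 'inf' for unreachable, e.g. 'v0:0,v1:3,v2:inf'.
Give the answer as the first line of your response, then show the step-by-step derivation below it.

v0:35,v1:inf,v2:15,v3:10,v4:inf,v5:0,v6:15,v7:2

step 1: dist = v0:inf,v1:inf,v2:inf,v3:inf,v4:inf,v5:0,v6:15,v7:2
step 2: dist = v0:inf,v1:inf,v2:inf,v3:10,v4:inf,v5:0,v6:15,v7:2
step 3: dist = v0:inf,v1:inf,v2:15,v3:10,v4:inf,v5:0,v6:15,v7:2
step 4: dist = v0:35,v1:inf,v2:15,v3:10,v4:inf,v5:0,v6:15,v7:2
step 5: dist = v0:35,v1:inf,v2:15,v3:10,v4:inf,v5:0,v6:15,v7:2
step 6: dist = v0:35,v1:inf,v2:15,v3:10,v4:inf,v5:0,v6:15,v7:2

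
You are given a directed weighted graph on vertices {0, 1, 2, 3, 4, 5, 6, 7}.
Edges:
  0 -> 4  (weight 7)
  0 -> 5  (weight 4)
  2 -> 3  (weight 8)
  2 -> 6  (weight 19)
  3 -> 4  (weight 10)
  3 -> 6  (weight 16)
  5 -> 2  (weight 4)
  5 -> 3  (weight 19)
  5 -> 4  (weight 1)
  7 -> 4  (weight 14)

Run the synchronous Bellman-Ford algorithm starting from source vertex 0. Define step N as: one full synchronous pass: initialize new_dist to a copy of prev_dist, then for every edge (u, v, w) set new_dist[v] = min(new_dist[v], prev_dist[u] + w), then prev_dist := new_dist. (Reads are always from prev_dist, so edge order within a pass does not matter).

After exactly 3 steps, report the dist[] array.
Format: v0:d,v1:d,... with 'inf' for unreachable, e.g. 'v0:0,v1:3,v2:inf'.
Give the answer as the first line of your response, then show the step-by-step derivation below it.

v0:0,v1:inf,v2:8,v3:16,v4:5,v5:4,v6:27,v7:inf

step 1: dist = v0:0,v1:inf,v2:inf,v3:inf,v4:7,v5:4,v6:inf,v7:inf
step 2: dist = v0:0,v1:inf,v2:8,v3:23,v4:5,v5:4,v6:inf,v7:inf
step 3: dist = v0:0,v1:inf,v2:8,v3:16,v4:5,v5:4,v6:27,v7:inf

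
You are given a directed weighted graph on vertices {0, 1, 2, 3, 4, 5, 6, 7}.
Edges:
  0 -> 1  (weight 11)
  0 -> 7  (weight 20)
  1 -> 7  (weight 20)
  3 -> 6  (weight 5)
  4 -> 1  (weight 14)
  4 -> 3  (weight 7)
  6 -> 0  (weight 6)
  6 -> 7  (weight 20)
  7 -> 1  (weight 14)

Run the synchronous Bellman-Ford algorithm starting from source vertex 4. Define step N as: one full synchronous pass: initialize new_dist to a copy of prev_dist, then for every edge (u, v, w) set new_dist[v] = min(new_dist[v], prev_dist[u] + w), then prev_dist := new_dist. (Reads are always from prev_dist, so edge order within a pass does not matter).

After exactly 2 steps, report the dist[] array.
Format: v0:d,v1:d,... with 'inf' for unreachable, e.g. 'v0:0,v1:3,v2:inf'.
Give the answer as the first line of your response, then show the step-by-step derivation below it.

v0:inf,v1:14,v2:inf,v3:7,v4:0,v5:inf,v6:12,v7:34

step 1: dist = v0:inf,v1:14,v2:inf,v3:7,v4:0,v5:inf,v6:inf,v7:inf
step 2: dist = v0:inf,v1:14,v2:inf,v3:7,v4:0,v5:inf,v6:12,v7:34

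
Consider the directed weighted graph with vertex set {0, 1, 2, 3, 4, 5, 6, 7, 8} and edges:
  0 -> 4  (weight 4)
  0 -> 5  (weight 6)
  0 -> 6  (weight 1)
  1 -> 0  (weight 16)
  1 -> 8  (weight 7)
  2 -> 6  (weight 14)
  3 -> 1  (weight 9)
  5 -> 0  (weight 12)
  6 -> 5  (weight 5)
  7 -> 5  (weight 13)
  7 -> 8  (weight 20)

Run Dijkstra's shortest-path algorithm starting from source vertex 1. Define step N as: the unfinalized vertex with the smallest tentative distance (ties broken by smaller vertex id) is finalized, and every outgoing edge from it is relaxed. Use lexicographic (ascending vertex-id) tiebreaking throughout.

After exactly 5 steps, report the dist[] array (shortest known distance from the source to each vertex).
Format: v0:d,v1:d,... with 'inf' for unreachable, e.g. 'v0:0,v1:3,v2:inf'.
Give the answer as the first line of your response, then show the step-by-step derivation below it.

v0:16,v1:0,v2:inf,v3:inf,v4:20,v5:22,v6:17,v7:inf,v8:7

step 1: dist = v0:16,v1:0,v2:inf,v3:inf,v4:inf,v5:inf,v6:inf,v7:inf,v8:7
step 2: dist = v0:16,v1:0,v2:inf,v3:inf,v4:inf,v5:inf,v6:inf,v7:inf,v8:7
step 3: dist = v0:16,v1:0,v2:inf,v3:inf,v4:20,v5:22,v6:17,v7:inf,v8:7
step 4: dist = v0:16,v1:0,v2:inf,v3:inf,v4:20,v5:22,v6:17,v7:inf,v8:7
step 5: dist = v0:16,v1:0,v2:inf,v3:inf,v4:20,v5:22,v6:17,v7:inf,v8:7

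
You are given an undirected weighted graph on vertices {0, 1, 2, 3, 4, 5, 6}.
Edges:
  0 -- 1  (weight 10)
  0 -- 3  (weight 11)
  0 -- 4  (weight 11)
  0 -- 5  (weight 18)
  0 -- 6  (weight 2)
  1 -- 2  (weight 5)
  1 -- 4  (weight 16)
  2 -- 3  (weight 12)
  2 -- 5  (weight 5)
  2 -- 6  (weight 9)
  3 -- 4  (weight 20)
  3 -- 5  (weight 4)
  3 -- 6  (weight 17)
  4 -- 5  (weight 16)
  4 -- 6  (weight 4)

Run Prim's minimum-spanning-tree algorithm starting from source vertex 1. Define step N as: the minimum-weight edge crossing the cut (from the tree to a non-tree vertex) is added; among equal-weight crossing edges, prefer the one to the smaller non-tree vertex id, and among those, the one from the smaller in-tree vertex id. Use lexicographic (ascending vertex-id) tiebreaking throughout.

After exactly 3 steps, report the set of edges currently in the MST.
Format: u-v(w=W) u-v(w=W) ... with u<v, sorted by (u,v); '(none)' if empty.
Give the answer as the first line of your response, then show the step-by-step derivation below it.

1-2(w=5) 2-5(w=5) 3-5(w=4)

step 1: add edge 1-2 (w=5); MST = {1-2(w=5)}
step 2: add edge 2-5 (w=5); MST = {1-2(w=5) 2-5(w=5)}
step 3: add edge 3-5 (w=4); MST = {1-2(w=5) 2-5(w=5) 3-5(w=4)}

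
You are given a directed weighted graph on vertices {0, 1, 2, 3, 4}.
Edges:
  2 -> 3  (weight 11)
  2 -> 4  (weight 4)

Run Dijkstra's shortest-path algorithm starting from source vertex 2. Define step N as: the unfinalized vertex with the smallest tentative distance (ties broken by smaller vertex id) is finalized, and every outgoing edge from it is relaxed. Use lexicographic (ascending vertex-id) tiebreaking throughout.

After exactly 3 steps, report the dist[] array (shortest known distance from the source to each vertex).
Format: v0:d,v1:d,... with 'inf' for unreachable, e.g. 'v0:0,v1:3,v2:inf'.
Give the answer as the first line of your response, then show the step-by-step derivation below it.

v0:inf,v1:inf,v2:0,v3:11,v4:4

step 1: dist = v0:inf,v1:inf,v2:0,v3:11,v4:4
step 2: dist = v0:inf,v1:inf,v2:0,v3:11,v4:4
step 3: dist = v0:inf,v1:inf,v2:0,v3:11,v4:4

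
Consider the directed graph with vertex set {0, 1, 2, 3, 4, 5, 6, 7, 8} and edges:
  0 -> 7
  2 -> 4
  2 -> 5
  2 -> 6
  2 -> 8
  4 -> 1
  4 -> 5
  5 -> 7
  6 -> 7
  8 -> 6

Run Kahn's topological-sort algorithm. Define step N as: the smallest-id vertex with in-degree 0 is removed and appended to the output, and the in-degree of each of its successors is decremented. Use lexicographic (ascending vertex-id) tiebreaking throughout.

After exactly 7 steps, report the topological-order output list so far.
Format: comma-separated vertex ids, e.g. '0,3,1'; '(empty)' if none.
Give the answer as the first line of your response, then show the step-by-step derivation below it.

0,2,3,4,1,5,8

step 1: output 0; order=[0]; indeg=(0,1,0,0,1,2,2,2,1)
step 2: output 2; order=[0,2]; indeg=(0,1,0,0,0,1,1,2,0)
step 3: output 3; order=[0,2,3]; indeg=(0,1,0,0,0,1,1,2,0)
step 4: output 4; order=[0,2,3,4]; indeg=(0,0,0,0,0,0,1,2,0)
step 5: output 1; order=[0,2,3,4,1]; indeg=(0,0,0,0,0,0,1,2,0)
step 6: output 5; order=[0,2,3,4,1,5]; indeg=(0,0,0,0,0,0,1,1,0)
step 7: output 8; order=[0,2,3,4,1,5,8]; indeg=(0,0,0,0,0,0,0,1,0)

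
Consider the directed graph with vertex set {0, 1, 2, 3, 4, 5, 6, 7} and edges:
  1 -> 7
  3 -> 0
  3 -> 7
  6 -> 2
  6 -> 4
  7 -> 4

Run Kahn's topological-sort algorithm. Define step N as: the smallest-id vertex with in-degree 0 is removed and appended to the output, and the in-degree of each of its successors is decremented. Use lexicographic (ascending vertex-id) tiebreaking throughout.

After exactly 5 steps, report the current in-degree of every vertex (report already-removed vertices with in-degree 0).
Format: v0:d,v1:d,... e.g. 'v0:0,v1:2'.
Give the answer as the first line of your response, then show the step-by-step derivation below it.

v0:0,v1:0,v2:0,v3:0,v4:1,v5:0,v6:0,v7:0

step 1: output 1; order=[1]; indeg=(1,0,1,0,2,0,0,1)
step 2: output 3; order=[1,3]; indeg=(0,0,1,0,2,0,0,0)
step 3: output 0; order=[1,3,0]; indeg=(0,0,1,0,2,0,0,0)
step 4: output 5; order=[1,3,0,5]; indeg=(0,0,1,0,2,0,0,0)
step 5: output 6; order=[1,3,0,5,6]; indeg=(0,0,0,0,1,0,0,0)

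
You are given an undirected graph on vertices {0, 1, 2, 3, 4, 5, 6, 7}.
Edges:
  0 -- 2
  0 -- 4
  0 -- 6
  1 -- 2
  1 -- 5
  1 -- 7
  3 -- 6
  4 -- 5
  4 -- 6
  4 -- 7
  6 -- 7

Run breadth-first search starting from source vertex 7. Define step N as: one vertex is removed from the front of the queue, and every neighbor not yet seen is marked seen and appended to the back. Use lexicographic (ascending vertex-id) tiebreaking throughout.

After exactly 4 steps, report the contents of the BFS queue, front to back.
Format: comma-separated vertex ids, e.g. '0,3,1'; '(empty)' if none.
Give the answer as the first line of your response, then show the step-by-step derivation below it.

2,5,0,3

step 1: dequeue 7; queue=[1,4,6]; order=7
step 2: dequeue 1; queue=[4,6,2,5]; order=7,1
step 3: dequeue 4; queue=[6,2,5,0]; order=7,1,4
step 4: dequeue 6; queue=[2,5,0,3]; order=7,1,4,6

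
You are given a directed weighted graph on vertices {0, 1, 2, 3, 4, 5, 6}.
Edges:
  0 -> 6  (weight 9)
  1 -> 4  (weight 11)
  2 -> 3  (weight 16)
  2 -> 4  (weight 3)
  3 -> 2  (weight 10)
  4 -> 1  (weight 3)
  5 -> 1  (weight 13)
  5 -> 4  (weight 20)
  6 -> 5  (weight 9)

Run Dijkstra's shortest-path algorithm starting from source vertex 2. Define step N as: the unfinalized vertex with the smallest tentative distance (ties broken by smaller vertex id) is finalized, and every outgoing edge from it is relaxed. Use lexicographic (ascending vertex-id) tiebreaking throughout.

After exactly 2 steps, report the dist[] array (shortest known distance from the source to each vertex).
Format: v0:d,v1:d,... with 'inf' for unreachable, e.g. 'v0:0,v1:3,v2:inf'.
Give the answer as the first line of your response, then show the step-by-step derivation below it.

v0:inf,v1:6,v2:0,v3:16,v4:3,v5:inf,v6:inf

step 1: dist = v0:inf,v1:inf,v2:0,v3:16,v4:3,v5:inf,v6:inf
step 2: dist = v0:inf,v1:6,v2:0,v3:16,v4:3,v5:inf,v6:inf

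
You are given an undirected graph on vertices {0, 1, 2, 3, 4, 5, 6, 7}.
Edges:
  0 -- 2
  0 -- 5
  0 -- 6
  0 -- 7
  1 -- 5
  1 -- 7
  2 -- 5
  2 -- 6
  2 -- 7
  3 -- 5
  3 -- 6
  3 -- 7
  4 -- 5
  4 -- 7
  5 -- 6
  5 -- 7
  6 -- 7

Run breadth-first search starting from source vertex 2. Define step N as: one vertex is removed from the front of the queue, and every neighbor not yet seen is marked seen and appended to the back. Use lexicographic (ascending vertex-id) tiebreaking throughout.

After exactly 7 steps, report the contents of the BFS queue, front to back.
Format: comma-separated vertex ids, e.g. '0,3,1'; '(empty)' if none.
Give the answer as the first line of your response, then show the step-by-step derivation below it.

4

step 1: dequeue 2; queue=[0,5,6,7]; order=2
step 2: dequeue 0; queue=[5,6,7]; order=2,0
step 3: dequeue 5; queue=[6,7,1,3,4]; order=2,0,5
step 4: dequeue 6; queue=[7,1,3,4]; order=2,0,5,6
step 5: dequeue 7; queue=[1,3,4]; order=2,0,5,6,7
step 6: dequeue 1; queue=[3,4]; order=2,0,5,6,7,1
step 7: dequeue 3; queue=[4]; order=2,0,5,6,7,1,3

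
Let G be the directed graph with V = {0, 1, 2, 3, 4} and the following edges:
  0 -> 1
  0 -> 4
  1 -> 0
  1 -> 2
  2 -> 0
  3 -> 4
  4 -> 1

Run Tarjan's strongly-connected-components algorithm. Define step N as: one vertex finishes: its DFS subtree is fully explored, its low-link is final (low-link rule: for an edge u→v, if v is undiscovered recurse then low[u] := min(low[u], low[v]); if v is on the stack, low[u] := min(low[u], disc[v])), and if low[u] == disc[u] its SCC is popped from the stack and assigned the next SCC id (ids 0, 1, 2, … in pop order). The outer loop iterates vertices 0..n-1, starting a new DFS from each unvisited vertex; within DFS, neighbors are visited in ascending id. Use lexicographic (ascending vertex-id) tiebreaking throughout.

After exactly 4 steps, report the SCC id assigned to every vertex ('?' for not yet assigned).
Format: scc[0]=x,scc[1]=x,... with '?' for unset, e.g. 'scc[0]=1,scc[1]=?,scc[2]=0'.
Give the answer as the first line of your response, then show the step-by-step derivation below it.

scc[0]=0,scc[1]=0,scc[2]=0,scc[3]=?,scc[4]=0

step 1: low=(low[0]=0,low[1]=0,low[2]=0,low[3]=?,low[4]=?); scc=(scc[0]=?,scc[1]=?,scc[2]=?,scc[3]=?,scc[4]=?)
step 2: low=(low[0]=0,low[1]=0,low[2]=0,low[3]=?,low[4]=?); scc=(scc[0]=?,scc[1]=?,scc[2]=?,scc[3]=?,scc[4]=?)
step 3: low=(low[0]=0,low[1]=0,low[2]=0,low[3]=?,low[4]=1); scc=(scc[0]=?,scc[1]=?,scc[2]=?,scc[3]=?,scc[4]=?)
step 4: low=(low[0]=0,low[1]=0,low[2]=0,low[3]=?,low[4]=1); scc=(scc[0]=0,scc[1]=0,scc[2]=0,scc[3]=?,scc[4]=0)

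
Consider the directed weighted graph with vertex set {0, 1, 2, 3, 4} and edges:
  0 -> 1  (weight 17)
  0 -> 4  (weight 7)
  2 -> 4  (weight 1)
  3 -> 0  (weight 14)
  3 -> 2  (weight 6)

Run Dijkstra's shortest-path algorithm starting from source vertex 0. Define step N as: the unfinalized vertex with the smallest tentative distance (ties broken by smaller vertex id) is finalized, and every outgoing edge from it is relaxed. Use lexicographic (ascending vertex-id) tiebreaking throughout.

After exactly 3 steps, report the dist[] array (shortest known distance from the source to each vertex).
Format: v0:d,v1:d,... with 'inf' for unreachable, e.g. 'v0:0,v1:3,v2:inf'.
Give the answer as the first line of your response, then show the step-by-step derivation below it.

v0:0,v1:17,v2:inf,v3:inf,v4:7

step 1: dist = v0:0,v1:17,v2:inf,v3:inf,v4:7
step 2: dist = v0:0,v1:17,v2:inf,v3:inf,v4:7
step 3: dist = v0:0,v1:17,v2:inf,v3:inf,v4:7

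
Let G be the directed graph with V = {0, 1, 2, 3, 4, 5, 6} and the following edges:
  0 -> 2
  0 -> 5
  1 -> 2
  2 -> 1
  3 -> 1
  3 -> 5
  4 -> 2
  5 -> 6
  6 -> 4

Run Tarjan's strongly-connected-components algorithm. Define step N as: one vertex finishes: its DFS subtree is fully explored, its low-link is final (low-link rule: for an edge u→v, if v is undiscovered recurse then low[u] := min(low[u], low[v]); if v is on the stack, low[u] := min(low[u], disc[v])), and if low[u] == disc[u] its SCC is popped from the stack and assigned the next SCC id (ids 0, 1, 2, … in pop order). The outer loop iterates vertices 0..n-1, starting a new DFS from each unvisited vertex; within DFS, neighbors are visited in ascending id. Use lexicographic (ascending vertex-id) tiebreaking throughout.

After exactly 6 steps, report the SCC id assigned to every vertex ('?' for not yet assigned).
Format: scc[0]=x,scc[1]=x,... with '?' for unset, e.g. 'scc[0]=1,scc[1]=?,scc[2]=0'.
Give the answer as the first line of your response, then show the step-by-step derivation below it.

scc[0]=4,scc[1]=0,scc[2]=0,scc[3]=?,scc[4]=1,scc[5]=3,scc[6]=2

step 1: low=(low[0]=0,low[1]=1,low[2]=1,low[3]=?,low[4]=?,low[5]=?,low[6]=?); scc=(scc[0]=?,scc[1]=?,scc[2]=?,scc[3]=?,scc[4]=?,scc[5]=?,scc[6]=?)
step 2: low=(low[0]=0,low[1]=1,low[2]=1,low[3]=?,low[4]=?,low[5]=?,low[6]=?); scc=(scc[0]=?,scc[1]=0,scc[2]=0,scc[3]=?,scc[4]=?,scc[5]=?,scc[6]=?)
step 3: low=(low[0]=0,low[1]=1,low[2]=1,low[3]=?,low[4]=5,low[5]=3,low[6]=4); scc=(scc[0]=?,scc[1]=0,scc[2]=0,scc[3]=?,scc[4]=1,scc[5]=?,scc[6]=?)
step 4: low=(low[0]=0,low[1]=1,low[2]=1,low[3]=?,low[4]=5,low[5]=3,low[6]=4); scc=(scc[0]=?,scc[1]=0,scc[2]=0,scc[3]=?,scc[4]=1,scc[5]=?,scc[6]=2)
step 5: low=(low[0]=0,low[1]=1,low[2]=1,low[3]=?,low[4]=5,low[5]=3,low[6]=4); scc=(scc[0]=?,scc[1]=0,scc[2]=0,scc[3]=?,scc[4]=1,scc[5]=3,scc[6]=2)
step 6: low=(low[0]=0,low[1]=1,low[2]=1,low[3]=?,low[4]=5,low[5]=3,low[6]=4); scc=(scc[0]=4,scc[1]=0,scc[2]=0,scc[3]=?,scc[4]=1,scc[5]=3,scc[6]=2)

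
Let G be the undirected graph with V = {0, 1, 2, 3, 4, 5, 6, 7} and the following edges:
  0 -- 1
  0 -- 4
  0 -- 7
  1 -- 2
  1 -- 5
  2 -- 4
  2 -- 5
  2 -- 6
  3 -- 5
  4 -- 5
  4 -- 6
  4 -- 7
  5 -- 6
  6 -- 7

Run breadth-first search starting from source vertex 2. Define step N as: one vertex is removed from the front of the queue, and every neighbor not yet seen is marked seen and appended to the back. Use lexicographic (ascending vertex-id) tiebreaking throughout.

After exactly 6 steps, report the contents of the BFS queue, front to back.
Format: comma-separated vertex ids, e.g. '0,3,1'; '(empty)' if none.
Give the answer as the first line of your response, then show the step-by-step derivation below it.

7,3

step 1: dequeue 2; queue=[1,4,5,6]; order=2
step 2: dequeue 1; queue=[4,5,6,0]; order=2,1
step 3: dequeue 4; queue=[5,6,0,7]; order=2,1,4
step 4: dequeue 5; queue=[6,0,7,3]; order=2,1,4,5
step 5: dequeue 6; queue=[0,7,3]; order=2,1,4,5,6
step 6: dequeue 0; queue=[7,3]; order=2,1,4,5,6,0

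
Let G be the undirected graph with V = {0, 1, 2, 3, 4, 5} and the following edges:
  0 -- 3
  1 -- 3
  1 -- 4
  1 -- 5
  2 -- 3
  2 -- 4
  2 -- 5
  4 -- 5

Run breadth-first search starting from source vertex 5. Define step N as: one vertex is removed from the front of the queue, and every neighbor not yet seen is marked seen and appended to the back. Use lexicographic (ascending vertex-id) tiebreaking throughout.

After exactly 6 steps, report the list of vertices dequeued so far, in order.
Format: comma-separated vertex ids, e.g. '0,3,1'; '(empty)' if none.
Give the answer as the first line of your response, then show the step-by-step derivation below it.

5,1,2,4,3,0

step 1: dequeue 5; queue=[1,2,4]; order=5
step 2: dequeue 1; queue=[2,4,3]; order=5,1
step 3: dequeue 2; queue=[4,3]; order=5,1,2
step 4: dequeue 4; queue=[3]; order=5,1,2,4
step 5: dequeue 3; queue=[0]; order=5,1,2,4,3
step 6: dequeue 0; queue=[(empty)]; order=5,1,2,4,3,0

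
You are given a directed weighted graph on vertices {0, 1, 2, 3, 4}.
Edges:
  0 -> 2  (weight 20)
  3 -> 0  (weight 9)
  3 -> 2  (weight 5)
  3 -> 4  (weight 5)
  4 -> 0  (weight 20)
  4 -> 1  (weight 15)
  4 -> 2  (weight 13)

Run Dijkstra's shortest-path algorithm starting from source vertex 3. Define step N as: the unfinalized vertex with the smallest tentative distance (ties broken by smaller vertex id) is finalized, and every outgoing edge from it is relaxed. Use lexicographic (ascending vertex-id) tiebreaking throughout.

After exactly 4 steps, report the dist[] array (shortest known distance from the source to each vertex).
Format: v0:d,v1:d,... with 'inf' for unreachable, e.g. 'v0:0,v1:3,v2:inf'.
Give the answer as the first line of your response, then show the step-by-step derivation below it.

v0:9,v1:20,v2:5,v3:0,v4:5

step 1: dist = v0:9,v1:inf,v2:5,v3:0,v4:5
step 2: dist = v0:9,v1:inf,v2:5,v3:0,v4:5
step 3: dist = v0:9,v1:20,v2:5,v3:0,v4:5
step 4: dist = v0:9,v1:20,v2:5,v3:0,v4:5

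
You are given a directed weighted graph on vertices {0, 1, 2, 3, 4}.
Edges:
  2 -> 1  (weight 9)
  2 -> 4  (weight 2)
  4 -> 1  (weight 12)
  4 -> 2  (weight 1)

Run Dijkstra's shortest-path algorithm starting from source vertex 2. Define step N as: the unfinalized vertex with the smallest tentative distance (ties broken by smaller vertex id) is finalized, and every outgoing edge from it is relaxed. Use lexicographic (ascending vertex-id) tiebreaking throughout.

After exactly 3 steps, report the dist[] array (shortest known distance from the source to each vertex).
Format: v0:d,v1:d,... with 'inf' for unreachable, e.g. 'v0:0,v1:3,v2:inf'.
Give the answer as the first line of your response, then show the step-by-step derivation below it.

v0:inf,v1:9,v2:0,v3:inf,v4:2

step 1: dist = v0:inf,v1:9,v2:0,v3:inf,v4:2
step 2: dist = v0:inf,v1:9,v2:0,v3:inf,v4:2
step 3: dist = v0:inf,v1:9,v2:0,v3:inf,v4:2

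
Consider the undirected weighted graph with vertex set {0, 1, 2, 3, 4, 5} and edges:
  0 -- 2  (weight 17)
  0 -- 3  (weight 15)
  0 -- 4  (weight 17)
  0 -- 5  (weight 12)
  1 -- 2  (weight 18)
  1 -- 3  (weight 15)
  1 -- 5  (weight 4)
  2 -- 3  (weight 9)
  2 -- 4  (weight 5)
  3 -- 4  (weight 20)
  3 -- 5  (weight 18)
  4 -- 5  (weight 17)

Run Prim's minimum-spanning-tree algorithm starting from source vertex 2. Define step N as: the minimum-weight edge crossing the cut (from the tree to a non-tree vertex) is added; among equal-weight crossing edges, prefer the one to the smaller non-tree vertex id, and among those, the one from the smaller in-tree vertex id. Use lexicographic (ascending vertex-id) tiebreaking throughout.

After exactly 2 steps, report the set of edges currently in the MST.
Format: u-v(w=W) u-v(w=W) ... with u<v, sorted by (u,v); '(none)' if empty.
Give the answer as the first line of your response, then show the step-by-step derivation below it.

2-3(w=9) 2-4(w=5)

step 1: add edge 2-4 (w=5); MST = {2-4(w=5)}
step 2: add edge 2-3 (w=9); MST = {2-3(w=9) 2-4(w=5)}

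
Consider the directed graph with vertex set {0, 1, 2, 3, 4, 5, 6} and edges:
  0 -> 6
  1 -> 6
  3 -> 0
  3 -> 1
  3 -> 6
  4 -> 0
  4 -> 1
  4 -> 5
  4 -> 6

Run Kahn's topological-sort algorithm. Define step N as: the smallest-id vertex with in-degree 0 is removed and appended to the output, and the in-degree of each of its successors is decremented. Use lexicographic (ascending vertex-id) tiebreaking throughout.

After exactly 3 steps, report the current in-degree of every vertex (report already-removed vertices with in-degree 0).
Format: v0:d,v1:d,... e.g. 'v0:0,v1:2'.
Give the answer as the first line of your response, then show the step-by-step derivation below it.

v0:0,v1:0,v2:0,v3:0,v4:0,v5:0,v6:2

step 1: output 2; order=[2]; indeg=(2,2,0,0,0,1,4)
step 2: output 3; order=[2,3]; indeg=(1,1,0,0,0,1,3)
step 3: output 4; order=[2,3,4]; indeg=(0,0,0,0,0,0,2)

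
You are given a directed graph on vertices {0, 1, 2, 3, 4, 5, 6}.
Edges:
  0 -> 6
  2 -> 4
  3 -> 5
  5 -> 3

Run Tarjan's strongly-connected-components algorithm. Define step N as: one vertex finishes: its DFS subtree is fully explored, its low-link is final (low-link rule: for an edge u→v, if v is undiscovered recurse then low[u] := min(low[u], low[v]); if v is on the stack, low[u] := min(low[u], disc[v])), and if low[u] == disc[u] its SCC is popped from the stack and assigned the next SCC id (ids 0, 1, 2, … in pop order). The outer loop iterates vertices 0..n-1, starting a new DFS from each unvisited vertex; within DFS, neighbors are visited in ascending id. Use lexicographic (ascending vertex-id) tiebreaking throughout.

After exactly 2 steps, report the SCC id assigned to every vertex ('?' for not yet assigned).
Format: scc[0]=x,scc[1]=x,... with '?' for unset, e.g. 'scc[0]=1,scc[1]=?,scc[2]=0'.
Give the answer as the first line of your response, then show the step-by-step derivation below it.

scc[0]=1,scc[1]=?,scc[2]=?,scc[3]=?,scc[4]=?,scc[5]=?,scc[6]=0

step 1: low=(low[0]=0,low[1]=?,low[2]=?,low[3]=?,low[4]=?,low[5]=?,low[6]=1); scc=(scc[0]=?,scc[1]=?,scc[2]=?,scc[3]=?,scc[4]=?,scc[5]=?,scc[6]=0)
step 2: low=(low[0]=0,low[1]=?,low[2]=?,low[3]=?,low[4]=?,low[5]=?,low[6]=1); scc=(scc[0]=1,scc[1]=?,scc[2]=?,scc[3]=?,scc[4]=?,scc[5]=?,scc[6]=0)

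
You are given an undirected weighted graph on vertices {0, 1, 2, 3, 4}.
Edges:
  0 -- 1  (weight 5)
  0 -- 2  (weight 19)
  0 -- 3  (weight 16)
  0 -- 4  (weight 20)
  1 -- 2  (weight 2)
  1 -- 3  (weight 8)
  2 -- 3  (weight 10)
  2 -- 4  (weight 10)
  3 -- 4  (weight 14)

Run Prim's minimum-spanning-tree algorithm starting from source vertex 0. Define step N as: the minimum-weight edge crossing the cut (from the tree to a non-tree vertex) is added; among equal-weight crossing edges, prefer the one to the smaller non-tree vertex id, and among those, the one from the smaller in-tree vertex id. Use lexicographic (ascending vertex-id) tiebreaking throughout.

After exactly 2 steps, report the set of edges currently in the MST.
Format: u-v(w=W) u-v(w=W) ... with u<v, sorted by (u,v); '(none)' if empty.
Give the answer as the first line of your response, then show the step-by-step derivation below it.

0-1(w=5) 1-2(w=2)

step 1: add edge 0-1 (w=5); MST = {0-1(w=5)}
step 2: add edge 1-2 (w=2); MST = {0-1(w=5) 1-2(w=2)}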